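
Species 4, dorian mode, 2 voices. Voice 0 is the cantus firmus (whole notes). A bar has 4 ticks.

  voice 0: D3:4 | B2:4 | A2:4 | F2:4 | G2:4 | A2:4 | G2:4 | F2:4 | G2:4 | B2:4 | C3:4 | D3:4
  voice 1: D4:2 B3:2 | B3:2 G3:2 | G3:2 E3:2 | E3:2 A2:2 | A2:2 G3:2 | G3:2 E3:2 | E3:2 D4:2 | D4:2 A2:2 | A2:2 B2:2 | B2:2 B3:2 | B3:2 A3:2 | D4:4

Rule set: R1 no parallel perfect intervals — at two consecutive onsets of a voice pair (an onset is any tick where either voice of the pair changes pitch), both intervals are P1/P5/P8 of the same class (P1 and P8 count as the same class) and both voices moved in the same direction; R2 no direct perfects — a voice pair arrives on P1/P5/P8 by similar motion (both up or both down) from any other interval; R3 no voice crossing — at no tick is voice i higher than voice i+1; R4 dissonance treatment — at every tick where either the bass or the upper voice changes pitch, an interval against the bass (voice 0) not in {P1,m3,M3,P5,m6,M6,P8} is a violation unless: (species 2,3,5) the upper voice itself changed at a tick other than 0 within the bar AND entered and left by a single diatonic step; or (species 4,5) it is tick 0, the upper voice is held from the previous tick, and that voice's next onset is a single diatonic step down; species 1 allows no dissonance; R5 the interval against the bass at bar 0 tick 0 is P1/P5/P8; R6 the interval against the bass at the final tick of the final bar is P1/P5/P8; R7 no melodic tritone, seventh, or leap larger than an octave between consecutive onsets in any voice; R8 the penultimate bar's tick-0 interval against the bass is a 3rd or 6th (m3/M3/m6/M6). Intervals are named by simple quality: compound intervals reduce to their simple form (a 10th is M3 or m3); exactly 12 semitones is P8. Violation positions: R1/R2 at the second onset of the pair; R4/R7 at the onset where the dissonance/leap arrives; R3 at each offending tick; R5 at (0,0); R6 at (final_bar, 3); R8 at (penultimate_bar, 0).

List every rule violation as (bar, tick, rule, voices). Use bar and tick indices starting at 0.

(2, 0, R4, (0, 1))
(3, 0, R4, (0, 1))
(4, 0, R4, (0, 1))
(4, 2, R7, (1,))
(5, 0, R4, (0, 1))
(6, 2, R7, (1,))
(7, 2, R7, (1,))
(8, 0, R4, (0, 1))
(10, 0, R8, (0, 1))
(11, 0, R2, (0, 1))

bar 0: v0=D3 v1=D4 downbeat P8
bar 1: v0=B2 v1=B3 downbeat P8
bar 2: v0=A2 v1=G3 downbeat m7
bar 3: v0=F2 v1=E3 downbeat M7
bar 4: v0=G2 v1=A2 downbeat M2
bar 5: v0=A2 v1=G3 downbeat m7
bar 6: v0=G2 v1=E3 downbeat M6
bar 7: v0=F2 v1=D4 downbeat M6
bar 8: v0=G2 v1=A2 downbeat M2
bar 9: v0=B2 v1=B2 downbeat P1
bar 10: v0=C3 v1=B3 downbeat M7
bar 11: v0=D3 v1=D4 downbeat P8
  -> R4 @ bar 2 tick 0 v(0, 1): A2/G3 m7 untreated
  -> R4 @ bar 3 tick 0 v(0, 1): F2/E3 M7 untreated
  -> R4 @ bar 4 tick 0 v(0, 1): G2/A2 M2 untreated
  -> R7 @ bar 4 tick 2 v(1,): A2->G3 leap 10st
  -> R4 @ bar 5 tick 0 v(0, 1): A2/G3 m7 untreated
  -> R7 @ bar 6 tick 2 v(1,): E3->D4 leap 10st
  -> R7 @ bar 7 tick 2 v(1,): D4->A2 leap 17st
  -> R4 @ bar 8 tick 0 v(0, 1): G2/A2 M2 untreated
  -> R8 @ bar 10 tick 0 v(0, 1): penult M7 not 3rd/6th
  -> R2 @ bar 11 tick 0 v(0, 1): C3/A3 M6 -> D3/D4 P8 similar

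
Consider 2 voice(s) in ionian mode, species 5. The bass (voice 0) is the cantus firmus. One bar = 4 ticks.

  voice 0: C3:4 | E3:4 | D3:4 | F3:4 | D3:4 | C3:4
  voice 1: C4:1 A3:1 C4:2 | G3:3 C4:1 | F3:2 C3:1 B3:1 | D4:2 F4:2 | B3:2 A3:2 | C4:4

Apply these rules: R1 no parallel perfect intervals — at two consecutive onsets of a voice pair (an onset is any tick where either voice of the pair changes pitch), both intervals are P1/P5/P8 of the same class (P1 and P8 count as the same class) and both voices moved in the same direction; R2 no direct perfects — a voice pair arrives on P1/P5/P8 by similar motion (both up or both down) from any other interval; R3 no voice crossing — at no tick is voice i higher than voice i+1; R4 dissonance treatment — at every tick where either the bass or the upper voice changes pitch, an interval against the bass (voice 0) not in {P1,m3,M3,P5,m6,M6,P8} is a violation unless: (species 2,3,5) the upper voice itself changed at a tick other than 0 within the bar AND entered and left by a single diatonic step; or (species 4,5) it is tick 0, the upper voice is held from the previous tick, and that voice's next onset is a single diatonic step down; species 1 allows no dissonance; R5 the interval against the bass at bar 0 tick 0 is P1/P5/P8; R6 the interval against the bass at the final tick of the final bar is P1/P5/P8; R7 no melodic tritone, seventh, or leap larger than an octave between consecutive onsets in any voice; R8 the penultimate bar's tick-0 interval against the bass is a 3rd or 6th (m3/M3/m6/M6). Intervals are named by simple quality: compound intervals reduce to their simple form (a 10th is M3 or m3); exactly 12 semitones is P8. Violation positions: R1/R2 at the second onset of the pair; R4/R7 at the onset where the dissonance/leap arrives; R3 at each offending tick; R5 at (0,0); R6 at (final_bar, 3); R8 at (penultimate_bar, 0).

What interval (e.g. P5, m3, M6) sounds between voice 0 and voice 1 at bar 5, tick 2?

voice 0=C3 voice 1=C4 -> P8

P8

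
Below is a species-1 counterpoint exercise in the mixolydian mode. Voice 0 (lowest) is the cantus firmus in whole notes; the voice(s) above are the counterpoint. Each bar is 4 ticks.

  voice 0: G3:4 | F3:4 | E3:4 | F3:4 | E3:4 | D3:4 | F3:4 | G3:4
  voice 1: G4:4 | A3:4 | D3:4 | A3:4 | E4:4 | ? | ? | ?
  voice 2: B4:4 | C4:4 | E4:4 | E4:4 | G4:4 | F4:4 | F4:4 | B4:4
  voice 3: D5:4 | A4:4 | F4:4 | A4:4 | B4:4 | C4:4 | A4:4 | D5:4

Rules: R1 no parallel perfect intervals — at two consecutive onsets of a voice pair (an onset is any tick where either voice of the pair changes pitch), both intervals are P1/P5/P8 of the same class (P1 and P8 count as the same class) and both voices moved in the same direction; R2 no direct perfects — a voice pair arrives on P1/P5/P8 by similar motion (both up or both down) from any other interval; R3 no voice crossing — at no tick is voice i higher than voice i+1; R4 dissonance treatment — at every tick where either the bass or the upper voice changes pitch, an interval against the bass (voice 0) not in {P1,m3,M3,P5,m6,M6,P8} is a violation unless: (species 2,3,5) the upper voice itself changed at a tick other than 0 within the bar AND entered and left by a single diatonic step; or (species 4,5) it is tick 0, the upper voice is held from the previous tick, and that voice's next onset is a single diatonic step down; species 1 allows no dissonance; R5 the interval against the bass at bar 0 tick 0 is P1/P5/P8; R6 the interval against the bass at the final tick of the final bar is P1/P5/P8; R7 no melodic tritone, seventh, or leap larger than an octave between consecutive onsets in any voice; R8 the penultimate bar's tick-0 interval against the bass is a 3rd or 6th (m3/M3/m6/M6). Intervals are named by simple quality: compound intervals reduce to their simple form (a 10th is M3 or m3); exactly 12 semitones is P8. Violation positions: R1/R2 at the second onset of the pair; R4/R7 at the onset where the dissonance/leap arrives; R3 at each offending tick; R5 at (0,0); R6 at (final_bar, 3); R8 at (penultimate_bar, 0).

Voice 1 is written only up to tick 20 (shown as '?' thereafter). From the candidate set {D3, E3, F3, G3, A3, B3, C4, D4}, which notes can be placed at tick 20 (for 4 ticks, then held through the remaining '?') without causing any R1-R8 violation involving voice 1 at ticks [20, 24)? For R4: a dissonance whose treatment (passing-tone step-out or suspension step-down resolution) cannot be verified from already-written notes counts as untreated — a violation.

{B3}

D3: violates R1,R7
E3: violates R4
F3: violates R1,R2,R7
G3: violates R4
A3: violates R2
B3: legal
C4: violates R2,R4
D4: violates R1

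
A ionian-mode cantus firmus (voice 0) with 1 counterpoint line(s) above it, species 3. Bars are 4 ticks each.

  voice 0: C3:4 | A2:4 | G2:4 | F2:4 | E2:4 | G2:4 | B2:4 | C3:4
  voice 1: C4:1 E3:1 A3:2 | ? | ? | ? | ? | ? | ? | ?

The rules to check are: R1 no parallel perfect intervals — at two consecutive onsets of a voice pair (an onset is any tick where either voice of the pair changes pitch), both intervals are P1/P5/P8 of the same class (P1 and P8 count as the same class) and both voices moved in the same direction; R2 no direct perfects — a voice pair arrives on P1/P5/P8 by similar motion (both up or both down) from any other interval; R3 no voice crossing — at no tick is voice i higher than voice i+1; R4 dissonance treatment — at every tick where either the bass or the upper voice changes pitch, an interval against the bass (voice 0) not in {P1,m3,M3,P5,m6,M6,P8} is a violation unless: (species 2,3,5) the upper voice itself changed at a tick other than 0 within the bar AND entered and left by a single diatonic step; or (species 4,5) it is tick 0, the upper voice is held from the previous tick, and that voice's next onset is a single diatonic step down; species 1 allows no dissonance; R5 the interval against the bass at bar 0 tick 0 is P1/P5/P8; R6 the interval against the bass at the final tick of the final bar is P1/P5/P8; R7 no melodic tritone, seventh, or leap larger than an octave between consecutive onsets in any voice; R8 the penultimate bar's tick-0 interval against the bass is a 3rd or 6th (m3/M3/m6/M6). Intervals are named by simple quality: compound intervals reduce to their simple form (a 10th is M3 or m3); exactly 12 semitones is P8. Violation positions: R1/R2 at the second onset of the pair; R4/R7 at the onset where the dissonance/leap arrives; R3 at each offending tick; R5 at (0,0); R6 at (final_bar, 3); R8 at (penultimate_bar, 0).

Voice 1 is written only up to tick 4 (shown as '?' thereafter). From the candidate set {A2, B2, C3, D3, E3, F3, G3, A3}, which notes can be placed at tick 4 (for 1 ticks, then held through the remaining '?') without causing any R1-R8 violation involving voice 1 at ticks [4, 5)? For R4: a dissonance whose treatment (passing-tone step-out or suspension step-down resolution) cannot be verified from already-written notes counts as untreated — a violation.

A2: violates R2
B2: violates R4,R7
C3: legal
D3: violates R4
E3: violates R2
F3: legal
G3: violates R4
A3: legal

{A3, C3, F3}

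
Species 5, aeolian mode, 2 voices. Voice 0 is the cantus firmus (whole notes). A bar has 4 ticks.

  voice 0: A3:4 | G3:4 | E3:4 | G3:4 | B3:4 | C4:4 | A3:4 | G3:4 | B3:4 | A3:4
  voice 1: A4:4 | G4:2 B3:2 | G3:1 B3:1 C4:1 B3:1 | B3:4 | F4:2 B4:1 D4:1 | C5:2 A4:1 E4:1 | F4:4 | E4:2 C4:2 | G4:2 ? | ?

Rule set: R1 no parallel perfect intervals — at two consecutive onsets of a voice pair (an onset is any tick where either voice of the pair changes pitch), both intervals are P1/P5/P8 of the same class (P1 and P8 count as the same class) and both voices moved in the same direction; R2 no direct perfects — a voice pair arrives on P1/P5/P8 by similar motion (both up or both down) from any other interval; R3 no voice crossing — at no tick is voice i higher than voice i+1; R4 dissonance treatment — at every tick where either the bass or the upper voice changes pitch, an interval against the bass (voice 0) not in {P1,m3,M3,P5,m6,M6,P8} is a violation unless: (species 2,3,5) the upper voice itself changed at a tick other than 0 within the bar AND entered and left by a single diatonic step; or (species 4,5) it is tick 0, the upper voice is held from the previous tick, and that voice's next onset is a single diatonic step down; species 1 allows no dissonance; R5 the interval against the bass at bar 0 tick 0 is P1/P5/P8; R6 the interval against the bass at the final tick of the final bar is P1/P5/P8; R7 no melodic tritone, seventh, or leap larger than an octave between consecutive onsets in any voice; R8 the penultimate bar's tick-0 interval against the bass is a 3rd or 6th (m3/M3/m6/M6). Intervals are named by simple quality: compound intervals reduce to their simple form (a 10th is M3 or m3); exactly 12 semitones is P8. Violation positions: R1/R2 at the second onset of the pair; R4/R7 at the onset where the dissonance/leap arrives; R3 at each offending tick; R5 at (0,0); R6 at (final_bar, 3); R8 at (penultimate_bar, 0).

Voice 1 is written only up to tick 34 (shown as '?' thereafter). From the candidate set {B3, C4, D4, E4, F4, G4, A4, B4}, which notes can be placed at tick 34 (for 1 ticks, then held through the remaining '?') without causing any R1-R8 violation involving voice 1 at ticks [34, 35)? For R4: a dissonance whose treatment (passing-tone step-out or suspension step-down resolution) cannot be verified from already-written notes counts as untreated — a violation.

B3: legal
C4: violates R4
D4: legal
E4: violates R4
F4: violates R4
G4: legal
A4: violates R4
B4: legal

{B3, B4, D4, G4}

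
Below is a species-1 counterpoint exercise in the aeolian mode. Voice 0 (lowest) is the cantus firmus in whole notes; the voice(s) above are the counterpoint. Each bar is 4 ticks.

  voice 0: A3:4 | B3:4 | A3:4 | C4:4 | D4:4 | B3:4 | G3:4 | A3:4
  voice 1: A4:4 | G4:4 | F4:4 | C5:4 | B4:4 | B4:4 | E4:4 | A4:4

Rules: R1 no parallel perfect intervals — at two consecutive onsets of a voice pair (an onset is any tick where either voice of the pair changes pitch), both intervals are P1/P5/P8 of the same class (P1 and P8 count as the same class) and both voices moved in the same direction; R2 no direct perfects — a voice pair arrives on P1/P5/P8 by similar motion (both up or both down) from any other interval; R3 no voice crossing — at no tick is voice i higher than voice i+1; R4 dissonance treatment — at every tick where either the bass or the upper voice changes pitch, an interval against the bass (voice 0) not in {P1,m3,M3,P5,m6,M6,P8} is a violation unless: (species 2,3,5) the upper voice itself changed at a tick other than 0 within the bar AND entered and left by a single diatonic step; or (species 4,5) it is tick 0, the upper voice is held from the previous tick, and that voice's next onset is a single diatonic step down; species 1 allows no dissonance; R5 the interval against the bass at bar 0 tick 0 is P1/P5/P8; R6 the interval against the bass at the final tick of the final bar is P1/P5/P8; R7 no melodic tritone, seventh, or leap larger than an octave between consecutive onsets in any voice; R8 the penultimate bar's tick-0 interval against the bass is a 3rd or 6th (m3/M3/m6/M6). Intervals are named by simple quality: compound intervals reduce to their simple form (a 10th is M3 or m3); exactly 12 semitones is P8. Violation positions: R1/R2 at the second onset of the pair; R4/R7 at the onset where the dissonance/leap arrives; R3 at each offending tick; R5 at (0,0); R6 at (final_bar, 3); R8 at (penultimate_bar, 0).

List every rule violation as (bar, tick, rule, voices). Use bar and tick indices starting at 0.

(3, 0, R2, (0, 1))
(7, 0, R2, (0, 1))

bar 0: v0=A3 v1=A4 downbeat P8
bar 1: v0=B3 v1=G4 downbeat m6
bar 2: v0=A3 v1=F4 downbeat m6
bar 3: v0=C4 v1=C5 downbeat P8
bar 4: v0=D4 v1=B4 downbeat M6
bar 5: v0=B3 v1=B4 downbeat P8
bar 6: v0=G3 v1=E4 downbeat M6
bar 7: v0=A3 v1=A4 downbeat P8
  -> R2 @ bar 3 tick 0 v(0, 1): A3/F4 m6 -> C4/C5 P8 similar
  -> R2 @ bar 7 tick 0 v(0, 1): G3/E4 M6 -> A3/A4 P8 similar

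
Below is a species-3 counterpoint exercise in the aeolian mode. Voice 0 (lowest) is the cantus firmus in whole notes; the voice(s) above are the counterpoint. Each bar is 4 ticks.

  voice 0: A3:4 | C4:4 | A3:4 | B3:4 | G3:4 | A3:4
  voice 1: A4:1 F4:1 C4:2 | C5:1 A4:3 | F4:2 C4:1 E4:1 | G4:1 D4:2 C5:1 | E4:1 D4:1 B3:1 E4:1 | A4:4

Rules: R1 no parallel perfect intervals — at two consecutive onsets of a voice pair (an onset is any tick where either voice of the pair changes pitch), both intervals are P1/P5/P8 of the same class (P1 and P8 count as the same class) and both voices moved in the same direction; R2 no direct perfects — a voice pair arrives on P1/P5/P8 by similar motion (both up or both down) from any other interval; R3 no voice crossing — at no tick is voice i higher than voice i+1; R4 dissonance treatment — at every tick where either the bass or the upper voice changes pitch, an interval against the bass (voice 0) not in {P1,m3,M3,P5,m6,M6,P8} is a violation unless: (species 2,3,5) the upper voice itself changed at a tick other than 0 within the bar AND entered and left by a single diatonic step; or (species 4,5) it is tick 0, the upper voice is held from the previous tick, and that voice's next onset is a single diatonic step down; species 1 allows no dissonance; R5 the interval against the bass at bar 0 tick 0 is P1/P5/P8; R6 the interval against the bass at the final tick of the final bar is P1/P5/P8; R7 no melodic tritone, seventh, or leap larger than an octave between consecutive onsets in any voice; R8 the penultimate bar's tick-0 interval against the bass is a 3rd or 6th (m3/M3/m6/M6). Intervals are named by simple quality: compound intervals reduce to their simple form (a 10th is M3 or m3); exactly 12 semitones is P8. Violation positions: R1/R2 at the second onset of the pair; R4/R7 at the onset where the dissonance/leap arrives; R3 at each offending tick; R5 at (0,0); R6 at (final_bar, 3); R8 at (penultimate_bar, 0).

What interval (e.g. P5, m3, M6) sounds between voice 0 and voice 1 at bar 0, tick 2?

m3

voice 0=A3 voice 1=C4 -> m3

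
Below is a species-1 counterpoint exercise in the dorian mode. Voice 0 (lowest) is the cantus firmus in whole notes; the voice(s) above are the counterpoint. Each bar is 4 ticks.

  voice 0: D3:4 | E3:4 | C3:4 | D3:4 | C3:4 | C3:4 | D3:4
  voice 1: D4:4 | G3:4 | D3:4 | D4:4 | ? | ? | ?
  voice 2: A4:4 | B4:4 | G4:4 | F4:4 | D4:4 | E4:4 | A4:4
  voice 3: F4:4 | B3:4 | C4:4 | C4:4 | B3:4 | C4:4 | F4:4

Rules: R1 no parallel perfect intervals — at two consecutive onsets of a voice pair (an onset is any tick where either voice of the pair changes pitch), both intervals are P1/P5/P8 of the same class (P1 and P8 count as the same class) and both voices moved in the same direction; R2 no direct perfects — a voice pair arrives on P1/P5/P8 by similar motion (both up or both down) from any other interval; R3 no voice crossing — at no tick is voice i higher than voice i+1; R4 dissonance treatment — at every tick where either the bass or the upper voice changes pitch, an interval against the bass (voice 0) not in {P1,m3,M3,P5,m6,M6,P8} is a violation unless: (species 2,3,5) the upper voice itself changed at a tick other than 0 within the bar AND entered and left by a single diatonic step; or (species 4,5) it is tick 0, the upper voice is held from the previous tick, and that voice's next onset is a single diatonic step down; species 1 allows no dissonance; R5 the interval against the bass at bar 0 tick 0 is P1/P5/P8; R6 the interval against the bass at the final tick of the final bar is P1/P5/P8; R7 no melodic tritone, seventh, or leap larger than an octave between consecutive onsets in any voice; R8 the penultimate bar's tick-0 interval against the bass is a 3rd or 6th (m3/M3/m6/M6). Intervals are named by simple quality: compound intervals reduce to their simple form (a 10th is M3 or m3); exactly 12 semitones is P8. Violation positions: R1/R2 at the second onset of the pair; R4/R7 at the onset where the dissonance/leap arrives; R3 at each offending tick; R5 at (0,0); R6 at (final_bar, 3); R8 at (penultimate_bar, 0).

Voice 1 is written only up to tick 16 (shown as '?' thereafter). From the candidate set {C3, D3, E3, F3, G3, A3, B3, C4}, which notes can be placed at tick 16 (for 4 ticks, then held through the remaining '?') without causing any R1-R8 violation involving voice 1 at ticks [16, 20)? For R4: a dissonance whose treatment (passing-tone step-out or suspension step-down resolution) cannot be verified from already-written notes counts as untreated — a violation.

C3: violates R1,R7
D3: violates R2,R4
E3: violates R2,R7
F3: violates R4
G3: violates R2
A3: legal
B3: violates R2,R4
C4: violates R1

{A3}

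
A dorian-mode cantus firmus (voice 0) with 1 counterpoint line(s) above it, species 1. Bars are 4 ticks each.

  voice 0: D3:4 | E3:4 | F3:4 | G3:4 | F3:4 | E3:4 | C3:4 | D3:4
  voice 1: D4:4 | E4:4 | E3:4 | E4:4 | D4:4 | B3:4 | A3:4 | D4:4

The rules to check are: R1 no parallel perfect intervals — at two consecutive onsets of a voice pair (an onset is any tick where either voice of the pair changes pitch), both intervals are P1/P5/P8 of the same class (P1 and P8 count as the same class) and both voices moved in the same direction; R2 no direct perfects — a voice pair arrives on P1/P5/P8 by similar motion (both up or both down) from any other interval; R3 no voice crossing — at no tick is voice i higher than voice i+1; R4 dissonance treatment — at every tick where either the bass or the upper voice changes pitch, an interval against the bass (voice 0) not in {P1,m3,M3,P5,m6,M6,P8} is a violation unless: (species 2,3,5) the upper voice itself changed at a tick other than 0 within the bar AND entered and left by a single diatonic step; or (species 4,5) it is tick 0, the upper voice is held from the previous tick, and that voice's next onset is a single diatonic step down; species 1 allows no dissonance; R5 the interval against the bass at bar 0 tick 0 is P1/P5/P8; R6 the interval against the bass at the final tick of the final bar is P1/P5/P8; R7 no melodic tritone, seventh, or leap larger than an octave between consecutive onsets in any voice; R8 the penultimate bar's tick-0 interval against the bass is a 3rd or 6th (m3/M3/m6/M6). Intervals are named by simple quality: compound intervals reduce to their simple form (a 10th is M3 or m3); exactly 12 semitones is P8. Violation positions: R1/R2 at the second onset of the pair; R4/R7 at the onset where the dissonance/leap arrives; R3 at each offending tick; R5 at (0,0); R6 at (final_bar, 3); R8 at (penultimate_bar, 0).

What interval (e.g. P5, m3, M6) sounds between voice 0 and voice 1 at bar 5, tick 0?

P5

voice 0=E3 voice 1=B3 -> P5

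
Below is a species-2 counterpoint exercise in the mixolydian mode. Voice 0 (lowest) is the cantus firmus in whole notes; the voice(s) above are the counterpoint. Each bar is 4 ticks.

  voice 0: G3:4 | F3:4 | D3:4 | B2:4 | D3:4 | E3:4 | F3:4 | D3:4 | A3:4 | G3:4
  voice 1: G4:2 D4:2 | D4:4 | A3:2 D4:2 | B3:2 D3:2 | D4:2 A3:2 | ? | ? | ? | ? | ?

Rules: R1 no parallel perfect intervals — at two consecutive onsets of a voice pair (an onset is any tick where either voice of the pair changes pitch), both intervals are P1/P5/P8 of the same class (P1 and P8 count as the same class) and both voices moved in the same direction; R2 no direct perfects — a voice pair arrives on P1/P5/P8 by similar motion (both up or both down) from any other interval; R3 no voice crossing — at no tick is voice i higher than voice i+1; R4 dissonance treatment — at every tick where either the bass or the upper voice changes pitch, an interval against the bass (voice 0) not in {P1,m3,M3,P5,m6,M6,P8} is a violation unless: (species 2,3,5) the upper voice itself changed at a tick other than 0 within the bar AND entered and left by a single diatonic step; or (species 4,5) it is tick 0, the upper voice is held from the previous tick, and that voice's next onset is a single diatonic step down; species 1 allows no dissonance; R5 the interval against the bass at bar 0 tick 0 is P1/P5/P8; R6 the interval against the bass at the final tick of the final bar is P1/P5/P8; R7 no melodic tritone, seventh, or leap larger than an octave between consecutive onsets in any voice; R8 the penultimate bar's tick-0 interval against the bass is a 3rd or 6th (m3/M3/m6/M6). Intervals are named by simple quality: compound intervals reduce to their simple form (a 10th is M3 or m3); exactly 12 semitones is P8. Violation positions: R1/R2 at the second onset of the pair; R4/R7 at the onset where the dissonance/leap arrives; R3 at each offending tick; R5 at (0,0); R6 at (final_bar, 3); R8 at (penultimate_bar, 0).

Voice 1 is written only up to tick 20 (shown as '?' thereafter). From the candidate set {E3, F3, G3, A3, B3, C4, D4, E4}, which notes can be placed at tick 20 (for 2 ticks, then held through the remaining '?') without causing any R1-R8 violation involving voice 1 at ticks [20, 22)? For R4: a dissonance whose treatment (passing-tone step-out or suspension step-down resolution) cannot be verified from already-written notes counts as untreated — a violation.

{C4, E3, G3}

E3: legal
F3: violates R4
G3: legal
A3: violates R4
B3: violates R1
C4: legal
D4: violates R4
E4: violates R2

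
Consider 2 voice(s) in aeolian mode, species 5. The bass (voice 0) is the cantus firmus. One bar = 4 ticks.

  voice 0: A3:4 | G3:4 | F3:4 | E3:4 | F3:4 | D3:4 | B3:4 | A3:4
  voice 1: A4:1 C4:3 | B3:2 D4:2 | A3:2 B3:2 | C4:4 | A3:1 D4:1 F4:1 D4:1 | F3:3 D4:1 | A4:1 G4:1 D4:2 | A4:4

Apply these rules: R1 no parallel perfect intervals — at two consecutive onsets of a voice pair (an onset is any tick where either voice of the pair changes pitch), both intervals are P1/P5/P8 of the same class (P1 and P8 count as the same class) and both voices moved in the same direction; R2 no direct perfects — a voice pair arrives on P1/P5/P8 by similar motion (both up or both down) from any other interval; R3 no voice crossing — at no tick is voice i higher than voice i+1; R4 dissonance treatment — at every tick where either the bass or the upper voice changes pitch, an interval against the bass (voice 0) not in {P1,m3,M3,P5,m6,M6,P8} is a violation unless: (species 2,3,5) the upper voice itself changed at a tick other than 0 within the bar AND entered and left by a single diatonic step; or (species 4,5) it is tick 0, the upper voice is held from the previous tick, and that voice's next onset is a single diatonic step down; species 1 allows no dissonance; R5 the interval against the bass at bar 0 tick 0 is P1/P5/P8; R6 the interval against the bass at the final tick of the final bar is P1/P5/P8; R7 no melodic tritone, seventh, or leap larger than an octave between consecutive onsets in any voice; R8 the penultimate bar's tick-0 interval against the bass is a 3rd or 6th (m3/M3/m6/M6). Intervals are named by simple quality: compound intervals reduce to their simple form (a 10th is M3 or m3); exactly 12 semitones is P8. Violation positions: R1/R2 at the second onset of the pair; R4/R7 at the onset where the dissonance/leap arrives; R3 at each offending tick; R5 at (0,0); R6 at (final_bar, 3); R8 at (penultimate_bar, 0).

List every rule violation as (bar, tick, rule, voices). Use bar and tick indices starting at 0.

bar 0: v0=A3 v1=A4 downbeat P8
bar 1: v0=G3 v1=B3 downbeat M3
bar 2: v0=F3 v1=A3 downbeat M3
bar 3: v0=E3 v1=C4 downbeat m6
bar 4: v0=F3 v1=A3 downbeat M3
bar 5: v0=D3 v1=F3 downbeat m3
bar 6: v0=B3 v1=A4 downbeat m7
bar 7: v0=A3 v1=A4 downbeat P8
  -> R4 @ bar 6 tick 0 v(0, 1): B3/A4 m7 untreated
  -> R8 @ bar 6 tick 0 v(0, 1): penult m7 not 3rd/6th

(6, 0, R4, (0, 1))
(6, 0, R8, (0, 1))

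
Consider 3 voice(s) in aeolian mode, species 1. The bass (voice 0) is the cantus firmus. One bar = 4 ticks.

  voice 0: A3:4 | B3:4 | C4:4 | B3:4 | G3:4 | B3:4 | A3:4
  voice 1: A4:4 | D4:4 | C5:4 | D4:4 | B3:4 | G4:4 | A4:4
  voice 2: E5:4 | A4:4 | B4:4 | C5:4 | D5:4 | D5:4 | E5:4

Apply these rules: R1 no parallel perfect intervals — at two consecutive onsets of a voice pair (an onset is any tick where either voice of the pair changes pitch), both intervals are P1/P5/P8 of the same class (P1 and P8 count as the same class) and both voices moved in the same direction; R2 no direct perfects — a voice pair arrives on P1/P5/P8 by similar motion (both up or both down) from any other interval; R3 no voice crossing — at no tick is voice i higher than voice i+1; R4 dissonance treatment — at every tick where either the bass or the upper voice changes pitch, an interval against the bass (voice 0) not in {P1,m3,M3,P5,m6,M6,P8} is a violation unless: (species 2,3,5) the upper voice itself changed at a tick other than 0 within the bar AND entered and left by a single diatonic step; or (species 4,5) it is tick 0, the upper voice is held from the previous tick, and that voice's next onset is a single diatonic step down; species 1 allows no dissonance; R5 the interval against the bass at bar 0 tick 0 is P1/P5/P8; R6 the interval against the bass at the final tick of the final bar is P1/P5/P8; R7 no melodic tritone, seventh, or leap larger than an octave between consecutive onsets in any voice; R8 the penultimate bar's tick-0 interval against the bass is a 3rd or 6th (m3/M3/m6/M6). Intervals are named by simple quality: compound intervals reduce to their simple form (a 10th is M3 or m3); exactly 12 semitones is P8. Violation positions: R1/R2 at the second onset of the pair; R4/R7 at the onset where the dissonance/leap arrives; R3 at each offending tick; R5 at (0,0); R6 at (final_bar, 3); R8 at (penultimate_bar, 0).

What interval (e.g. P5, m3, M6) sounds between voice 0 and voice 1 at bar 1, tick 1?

voice 0=B3 voice 1=D4 -> m3

m3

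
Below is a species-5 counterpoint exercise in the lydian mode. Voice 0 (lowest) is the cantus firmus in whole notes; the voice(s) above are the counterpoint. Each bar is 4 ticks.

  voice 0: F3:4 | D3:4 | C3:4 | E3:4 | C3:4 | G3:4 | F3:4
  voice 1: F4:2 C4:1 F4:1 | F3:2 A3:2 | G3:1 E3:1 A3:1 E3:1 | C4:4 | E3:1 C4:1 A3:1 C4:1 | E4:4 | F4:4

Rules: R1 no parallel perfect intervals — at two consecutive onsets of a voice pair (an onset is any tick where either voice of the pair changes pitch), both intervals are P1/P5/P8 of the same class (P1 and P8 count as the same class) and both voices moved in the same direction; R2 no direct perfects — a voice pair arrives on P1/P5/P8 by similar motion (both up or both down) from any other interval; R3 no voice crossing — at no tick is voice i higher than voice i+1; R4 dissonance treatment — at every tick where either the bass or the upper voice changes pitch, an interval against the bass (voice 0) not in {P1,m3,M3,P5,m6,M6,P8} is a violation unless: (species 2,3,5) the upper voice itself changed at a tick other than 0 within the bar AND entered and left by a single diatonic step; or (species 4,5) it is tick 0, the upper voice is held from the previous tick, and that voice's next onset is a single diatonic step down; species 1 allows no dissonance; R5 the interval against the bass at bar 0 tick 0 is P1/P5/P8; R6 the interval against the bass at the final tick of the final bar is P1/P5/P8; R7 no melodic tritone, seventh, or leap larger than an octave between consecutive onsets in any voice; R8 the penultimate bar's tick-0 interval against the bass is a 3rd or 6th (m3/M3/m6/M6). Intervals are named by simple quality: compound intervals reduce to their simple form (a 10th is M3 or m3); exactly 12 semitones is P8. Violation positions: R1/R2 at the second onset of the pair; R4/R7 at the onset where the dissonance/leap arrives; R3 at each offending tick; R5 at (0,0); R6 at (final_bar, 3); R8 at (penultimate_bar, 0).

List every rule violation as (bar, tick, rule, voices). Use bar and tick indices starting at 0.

bar 0: v0=F3 v1=F4 downbeat P8
bar 1: v0=D3 v1=F3 downbeat m3
bar 2: v0=C3 v1=G3 downbeat P5
bar 3: v0=E3 v1=C4 downbeat m6
bar 4: v0=C3 v1=E3 downbeat M3
bar 5: v0=G3 v1=E4 downbeat M6
bar 6: v0=F3 v1=F4 downbeat P8
  -> R1 @ bar 2 tick 0 v(0, 1): D3/A3 P5 -> C3/G3 P5 similar

(2, 0, R1, (0, 1))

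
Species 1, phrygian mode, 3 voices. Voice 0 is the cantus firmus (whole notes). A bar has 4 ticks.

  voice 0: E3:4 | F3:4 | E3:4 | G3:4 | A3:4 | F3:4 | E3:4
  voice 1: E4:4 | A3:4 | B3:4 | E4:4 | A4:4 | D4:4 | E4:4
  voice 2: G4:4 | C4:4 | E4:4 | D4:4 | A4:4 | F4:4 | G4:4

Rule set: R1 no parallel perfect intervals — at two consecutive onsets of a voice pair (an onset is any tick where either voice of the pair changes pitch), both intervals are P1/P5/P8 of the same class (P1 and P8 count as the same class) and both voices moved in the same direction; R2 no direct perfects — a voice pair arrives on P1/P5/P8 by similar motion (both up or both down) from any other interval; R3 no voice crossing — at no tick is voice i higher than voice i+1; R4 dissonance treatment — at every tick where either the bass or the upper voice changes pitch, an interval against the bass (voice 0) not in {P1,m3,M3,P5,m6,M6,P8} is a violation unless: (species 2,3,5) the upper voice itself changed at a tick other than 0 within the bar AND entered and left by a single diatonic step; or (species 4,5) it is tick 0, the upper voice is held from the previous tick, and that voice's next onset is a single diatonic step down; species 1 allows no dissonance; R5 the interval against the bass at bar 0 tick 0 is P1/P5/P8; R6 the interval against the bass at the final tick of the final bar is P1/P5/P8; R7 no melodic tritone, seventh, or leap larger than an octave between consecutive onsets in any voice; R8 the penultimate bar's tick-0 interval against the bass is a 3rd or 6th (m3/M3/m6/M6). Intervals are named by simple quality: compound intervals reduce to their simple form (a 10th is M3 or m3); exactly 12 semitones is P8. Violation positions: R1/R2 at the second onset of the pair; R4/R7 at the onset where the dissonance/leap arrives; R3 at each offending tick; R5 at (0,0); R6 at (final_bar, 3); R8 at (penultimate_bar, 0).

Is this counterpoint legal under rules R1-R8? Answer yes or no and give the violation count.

bar 0: v0=E3 v1=E4 v2=G4 (m3)
bar 1: v0=F3 v1=A3 v2=C4 (P5)
bar 2: v0=E3 v1=B3 v2=E4 (P8)
bar 3: v0=G3 v1=E4 v2=D4 (P5)
bar 4: v0=A3 v1=A4 v2=A4 (P8)
bar 5: v0=F3 v1=D4 v2=F4 (P8)
bar 6: v0=E3 v1=E4 v2=G4 (m3)
  R5 @ bar0.0: opens on m3
  R3 @ bar3.0: E4 above D4
  R3 @ bar3.1: E4 above D4
  R3 @ bar3.2: E4 above D4
  R3 @ bar3.3: E4 above D4
  R2 @ bar4.0: G3/E4 M6 -> A3/A4 P8 similar
  R2 @ bar4.0: G3/D4 P5 -> A3/A4 P8 similar
  R2 @ bar4.0: E4/D4 M2 -> A4/A4 P1 similar
  R1 @ bar5.0: A3/A4 P8 -> F3/F4 P8 similar
  R8 @ bar5.0: penult P8 not 3rd/6th
  R6 @ bar6.3: closes on m3

No (11 violations)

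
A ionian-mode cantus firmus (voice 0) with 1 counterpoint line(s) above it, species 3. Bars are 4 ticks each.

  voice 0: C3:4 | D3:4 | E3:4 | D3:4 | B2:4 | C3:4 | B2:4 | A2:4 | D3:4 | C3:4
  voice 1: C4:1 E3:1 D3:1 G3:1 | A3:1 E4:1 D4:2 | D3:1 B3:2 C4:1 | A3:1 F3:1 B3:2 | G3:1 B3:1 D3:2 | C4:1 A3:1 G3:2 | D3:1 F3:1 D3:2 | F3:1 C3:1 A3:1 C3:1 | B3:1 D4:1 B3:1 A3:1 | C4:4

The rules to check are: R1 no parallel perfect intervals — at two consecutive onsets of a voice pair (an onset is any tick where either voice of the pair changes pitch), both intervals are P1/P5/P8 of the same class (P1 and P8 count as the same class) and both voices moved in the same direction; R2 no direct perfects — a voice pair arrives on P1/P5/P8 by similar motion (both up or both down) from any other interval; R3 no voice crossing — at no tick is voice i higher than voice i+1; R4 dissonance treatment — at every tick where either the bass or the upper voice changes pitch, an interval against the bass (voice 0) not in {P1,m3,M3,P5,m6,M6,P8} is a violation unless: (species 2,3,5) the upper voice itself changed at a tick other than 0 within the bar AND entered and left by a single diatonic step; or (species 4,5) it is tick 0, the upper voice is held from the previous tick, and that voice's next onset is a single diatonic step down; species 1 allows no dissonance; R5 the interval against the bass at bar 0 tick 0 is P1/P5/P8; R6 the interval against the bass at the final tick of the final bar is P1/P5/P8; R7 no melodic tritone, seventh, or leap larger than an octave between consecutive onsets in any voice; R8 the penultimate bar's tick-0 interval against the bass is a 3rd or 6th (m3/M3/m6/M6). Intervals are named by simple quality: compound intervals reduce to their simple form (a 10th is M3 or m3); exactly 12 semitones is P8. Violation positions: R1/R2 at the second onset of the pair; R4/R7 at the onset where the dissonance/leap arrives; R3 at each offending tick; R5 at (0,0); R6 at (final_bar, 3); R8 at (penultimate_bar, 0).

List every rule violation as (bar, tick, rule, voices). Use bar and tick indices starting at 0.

bar 0: v0=C3 v1=C4 downbeat P8
bar 1: v0=D3 v1=A3 downbeat P5
bar 2: v0=E3 v1=D3 downbeat M2
bar 3: v0=D3 v1=A3 downbeat P5
bar 4: v0=B2 v1=G3 downbeat m6
bar 5: v0=C3 v1=C4 downbeat P8
bar 6: v0=B2 v1=D3 downbeat m3
bar 7: v0=A2 v1=F3 downbeat m6
bar 8: v0=D3 v1=B3 downbeat M6
bar 9: v0=C3 v1=C4 downbeat P8
  -> R4 @ bar 0 tick 2 v(0, 1): C3/D3 M2 untreated
  -> R1 @ bar 1 tick 0 v(0, 1): C3/G3 P5 -> D3/A3 P5 similar
  -> R4 @ bar 1 tick 1 v(0, 1): D3/E4 M2 untreated
  -> R3 @ bar 2 tick 0 v(0, 1): E3 above D3
  -> R4 @ bar 2 tick 0 v(0, 1): E3/D3 M2 untreated
  -> R2 @ bar 3 tick 0 v(0, 1): E3/C4 m6 -> D3/A3 P5 similar
  -> R7 @ bar 3 tick 2 v(1,): F3->B3 leap 6st
  -> R2 @ bar 5 tick 0 v(0, 1): B2/D3 m3 -> C3/C4 P8 similar
  -> R7 @ bar 5 tick 0 v(1,): D3->C4 leap 10st
  -> R4 @ bar 6 tick 1 v(0, 1): B2/F3 TT untreated
  -> R7 @ bar 8 tick 0 v(1,): C3->B3 leap 11st

(0, 2, R4, (0, 1))
(1, 0, R1, (0, 1))
(1, 1, R4, (0, 1))
(2, 0, R3, (0, 1))
(2, 0, R4, (0, 1))
(3, 0, R2, (0, 1))
(3, 2, R7, (1,))
(5, 0, R2, (0, 1))
(5, 0, R7, (1,))
(6, 1, R4, (0, 1))
(8, 0, R7, (1,))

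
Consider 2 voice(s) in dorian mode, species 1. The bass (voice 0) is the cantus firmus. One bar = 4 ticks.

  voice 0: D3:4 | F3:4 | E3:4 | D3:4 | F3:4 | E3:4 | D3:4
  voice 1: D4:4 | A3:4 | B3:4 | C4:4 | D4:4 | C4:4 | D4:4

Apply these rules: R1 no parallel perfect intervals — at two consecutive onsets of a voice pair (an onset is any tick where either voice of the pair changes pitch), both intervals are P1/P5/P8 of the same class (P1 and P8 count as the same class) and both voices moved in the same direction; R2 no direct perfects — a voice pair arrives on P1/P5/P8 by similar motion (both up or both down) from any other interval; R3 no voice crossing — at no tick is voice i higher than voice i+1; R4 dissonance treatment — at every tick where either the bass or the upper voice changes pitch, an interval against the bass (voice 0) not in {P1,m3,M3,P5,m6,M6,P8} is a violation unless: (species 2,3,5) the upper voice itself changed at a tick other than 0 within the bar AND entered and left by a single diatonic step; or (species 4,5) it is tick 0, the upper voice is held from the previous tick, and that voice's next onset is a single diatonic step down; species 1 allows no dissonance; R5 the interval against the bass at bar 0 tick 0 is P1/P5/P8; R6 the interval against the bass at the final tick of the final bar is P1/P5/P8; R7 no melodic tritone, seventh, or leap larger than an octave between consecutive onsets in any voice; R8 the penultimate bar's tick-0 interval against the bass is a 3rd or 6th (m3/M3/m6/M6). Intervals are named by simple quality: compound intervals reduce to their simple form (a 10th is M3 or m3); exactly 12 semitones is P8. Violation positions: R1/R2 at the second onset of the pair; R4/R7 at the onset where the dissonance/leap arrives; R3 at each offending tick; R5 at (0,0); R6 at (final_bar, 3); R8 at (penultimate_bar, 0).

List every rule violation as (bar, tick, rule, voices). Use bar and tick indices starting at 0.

(3, 0, R4, (0, 1))

bar 0: v0=D3 v1=D4 downbeat P8
bar 1: v0=F3 v1=A3 downbeat M3
bar 2: v0=E3 v1=B3 downbeat P5
bar 3: v0=D3 v1=C4 downbeat m7
bar 4: v0=F3 v1=D4 downbeat M6
bar 5: v0=E3 v1=C4 downbeat m6
bar 6: v0=D3 v1=D4 downbeat P8
  -> R4 @ bar 3 tick 0 v(0, 1): D3/C4 m7 untreated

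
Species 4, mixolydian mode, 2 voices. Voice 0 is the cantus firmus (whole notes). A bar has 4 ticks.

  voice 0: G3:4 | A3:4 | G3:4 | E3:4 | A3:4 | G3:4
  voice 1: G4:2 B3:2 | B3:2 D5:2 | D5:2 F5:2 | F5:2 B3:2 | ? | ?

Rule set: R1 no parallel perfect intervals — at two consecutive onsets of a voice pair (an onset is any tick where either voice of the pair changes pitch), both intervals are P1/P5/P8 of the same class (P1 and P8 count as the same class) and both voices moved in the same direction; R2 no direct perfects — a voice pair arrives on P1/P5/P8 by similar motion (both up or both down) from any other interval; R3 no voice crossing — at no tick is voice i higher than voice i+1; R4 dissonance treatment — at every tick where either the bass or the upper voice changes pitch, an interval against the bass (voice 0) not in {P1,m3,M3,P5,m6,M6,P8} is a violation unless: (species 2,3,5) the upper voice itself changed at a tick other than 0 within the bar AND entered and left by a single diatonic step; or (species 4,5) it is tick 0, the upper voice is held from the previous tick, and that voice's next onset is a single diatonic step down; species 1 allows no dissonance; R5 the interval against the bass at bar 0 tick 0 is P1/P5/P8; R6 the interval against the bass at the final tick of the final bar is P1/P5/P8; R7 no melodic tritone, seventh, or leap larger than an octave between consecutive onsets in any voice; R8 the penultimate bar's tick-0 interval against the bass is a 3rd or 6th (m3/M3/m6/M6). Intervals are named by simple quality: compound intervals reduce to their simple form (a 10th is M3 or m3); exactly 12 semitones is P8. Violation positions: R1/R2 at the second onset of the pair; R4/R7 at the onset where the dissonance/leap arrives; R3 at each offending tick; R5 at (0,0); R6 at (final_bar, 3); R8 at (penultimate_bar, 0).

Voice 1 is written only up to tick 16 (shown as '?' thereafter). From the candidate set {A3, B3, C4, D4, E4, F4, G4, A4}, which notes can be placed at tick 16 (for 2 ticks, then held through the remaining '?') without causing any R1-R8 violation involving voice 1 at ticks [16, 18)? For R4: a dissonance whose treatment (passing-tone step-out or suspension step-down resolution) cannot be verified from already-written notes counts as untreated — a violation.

A3: violates R8
B3: violates R4,R8
C4: legal
D4: violates R4,R8
E4: violates R1,R8
F4: violates R7
G4: violates R4,R8
A4: violates R2,R7,R8

{C4}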